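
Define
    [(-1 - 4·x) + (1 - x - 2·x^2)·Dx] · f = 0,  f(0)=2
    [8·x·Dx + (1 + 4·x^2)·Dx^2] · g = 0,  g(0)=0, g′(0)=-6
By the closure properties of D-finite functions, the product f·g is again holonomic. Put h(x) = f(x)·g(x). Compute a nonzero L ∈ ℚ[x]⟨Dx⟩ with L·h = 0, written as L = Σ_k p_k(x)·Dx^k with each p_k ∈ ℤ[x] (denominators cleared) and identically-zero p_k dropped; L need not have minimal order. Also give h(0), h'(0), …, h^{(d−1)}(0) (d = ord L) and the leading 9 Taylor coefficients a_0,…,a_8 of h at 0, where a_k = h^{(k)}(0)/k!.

L = (4 + 8·x + 48·x^2) + (2 + 16·x^2 + 48·x^3)·Dx + (-1 + x - 2·x^2 + 4·x^3 + 8·x^4)·Dx^2  (order 2).
h: a_k = 0, -12, -12, -20, -44, -612/5, -1052/5, -12092/35, -5364/7, …
ICs: h(0) = 0, h′(0) = -12.

f: a_k = 2, 2, 6, 10, 22, 42, 86, 170, 342, …
g: a_k = 0, -6, 0, 8, 0, -96/5, 0, 384/7, 0, …
Product ⇒ symmetric product L₀, ord ≤ 2.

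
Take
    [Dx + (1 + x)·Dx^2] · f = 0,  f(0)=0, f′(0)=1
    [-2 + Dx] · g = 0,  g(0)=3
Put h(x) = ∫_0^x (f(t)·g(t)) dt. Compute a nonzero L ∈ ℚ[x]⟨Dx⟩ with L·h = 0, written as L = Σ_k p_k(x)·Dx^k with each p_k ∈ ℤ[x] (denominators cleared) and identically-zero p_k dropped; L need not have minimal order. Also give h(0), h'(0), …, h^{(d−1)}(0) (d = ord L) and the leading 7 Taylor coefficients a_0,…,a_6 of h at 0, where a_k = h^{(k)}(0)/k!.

f: a_k = 0, 1, -1/2, 1/3, -1/4, 1/5, -1/6, …
g: a_k = 3, 6, 6, 4, 2, 4/5, 4/15, …
L₀ := L_f ⊗_s L_g (sym. prod.), ord ≤ 2.
h=∫₀ˣh₀: take L = L₀·Dx.
L = (2 + 4·x)·Dx + (-3 - 4·x)·Dx^2 + (1 + x)·Dx^3  (order 3).
h: a_k = 0, 0, 3/2, 3/2, 1, 9/20, 11/60, …
ICs: h(0) = 0, h′(0) = 0, h′′(0) = 3.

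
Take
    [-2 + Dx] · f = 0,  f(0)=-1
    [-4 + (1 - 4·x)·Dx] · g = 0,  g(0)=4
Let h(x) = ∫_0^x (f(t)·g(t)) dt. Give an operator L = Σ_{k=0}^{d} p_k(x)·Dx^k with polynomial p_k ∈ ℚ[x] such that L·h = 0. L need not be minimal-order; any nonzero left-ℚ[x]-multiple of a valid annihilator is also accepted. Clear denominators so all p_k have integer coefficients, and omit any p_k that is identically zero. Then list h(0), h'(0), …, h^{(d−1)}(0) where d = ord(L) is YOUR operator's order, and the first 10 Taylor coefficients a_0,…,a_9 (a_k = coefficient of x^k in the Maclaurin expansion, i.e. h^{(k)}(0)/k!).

f: a_k = -1, -2, -2, -4/3, -2/3, -4/15, -4/45, -8/315, -2/315, -4/2835, …
g: a_k = 4, 16, 64, 256, 1024, 4096, 16384, 65536, 262144, 1048576, …
Sym-product of L_f,L_g gives L₀ (≤ ord 1).
h=∫₀ˣh₀: take L = L₀·Dx.
L = (6 - 8·x)·Dx + (-1 + 4·x)·Dx^2  (order 2).
h: a_k = 0, -4, -12, -104/3, -316/3, -1688/5, -50648/45, -1215568/315, -1418164/105, -136143752/2835, …
ICs: h(0) = 0, h′(0) = -4.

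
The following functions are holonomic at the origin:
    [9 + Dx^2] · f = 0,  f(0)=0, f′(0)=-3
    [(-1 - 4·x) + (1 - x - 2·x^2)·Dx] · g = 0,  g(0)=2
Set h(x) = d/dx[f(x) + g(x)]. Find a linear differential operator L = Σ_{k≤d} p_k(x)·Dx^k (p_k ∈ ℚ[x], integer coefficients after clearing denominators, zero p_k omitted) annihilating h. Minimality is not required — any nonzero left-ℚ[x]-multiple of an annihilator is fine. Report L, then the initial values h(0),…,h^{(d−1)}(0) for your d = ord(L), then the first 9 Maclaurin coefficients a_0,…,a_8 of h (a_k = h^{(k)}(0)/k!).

f: a_k = 0, -3, 0, 9/2, 0, -81/40, 0, 243/560, 0, …
g: a_k = 2, 2, 6, 10, 22, 42, 86, 170, 342, …
Sum ⇒ L₀ = lclm(L_f,L_g) in ℚ(x)⟨Dx⟩.
Differentiate: ansatz ord ≤ ord L₀ ⇒ L.
L = (954 + 3600·x + 8154·x^2 + 4140·x^3 + 5760·x^4 + 3888·x^5 + 2592·x^6) + (-117 - 369·x + 585·x^2 + 747·x^3 + 90·x^4 + 828·x^5 + 1512·x^6 + 864·x^7)·Dx + (106 + 400·x + 906·x^2 + 460·x^3 + 640·x^4 + 432·x^5 + 288·x^6)·Dx^2 + (-13 - 41·x + 65·x^2 + 83·x^3 + 10·x^4 + 92·x^5 + 168·x^6 + 96·x^7)·Dx^3  (order 3).
h: a_k = -1, 12, 87/2, 88, 1599/8, 516, 95443/80, 2736, 27496053/4480, …
ICs: h(0) = -1, h′(0) = 12, h′′(0) = 87.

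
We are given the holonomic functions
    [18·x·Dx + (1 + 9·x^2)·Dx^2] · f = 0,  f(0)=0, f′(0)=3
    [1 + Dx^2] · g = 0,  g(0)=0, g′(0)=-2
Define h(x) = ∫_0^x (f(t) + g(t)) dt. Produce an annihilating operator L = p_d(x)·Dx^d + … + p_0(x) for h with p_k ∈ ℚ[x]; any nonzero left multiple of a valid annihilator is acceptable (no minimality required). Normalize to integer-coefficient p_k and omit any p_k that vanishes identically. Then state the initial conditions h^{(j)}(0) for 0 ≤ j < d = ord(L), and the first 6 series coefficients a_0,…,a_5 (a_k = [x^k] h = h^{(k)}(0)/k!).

f: a_k = 0, 3, 0, -9, 0, 243/5, …
g: a_k = 0, -2, 0, 1/3, 0, -1/60, …
L₀ := lclm(L_f,L_g); ord L₀ ≤ 2+2.
h=∫h₀ ⇒ L = L₀·Dx.
L = (-1926·x + 17820·x^3 + 1458·x^5)·Dx^2 + (-17 + 351·x^2 + 4617·x^4 + 729·x^6)·Dx^3 + (-1926·x + 17820·x^3 + 1458·x^5)·Dx^4 + (-17 + 351·x^2 + 4617·x^4 + 729·x^6)·Dx^5  (order 5).
h: a_k = 0, 0, 1/2, 0, -13/6, 0, …
ICs: h(0) = 0, h′(0) = 0, h′′(0) = 1, h′′′(0) = 0, h′′′′(0) = -52.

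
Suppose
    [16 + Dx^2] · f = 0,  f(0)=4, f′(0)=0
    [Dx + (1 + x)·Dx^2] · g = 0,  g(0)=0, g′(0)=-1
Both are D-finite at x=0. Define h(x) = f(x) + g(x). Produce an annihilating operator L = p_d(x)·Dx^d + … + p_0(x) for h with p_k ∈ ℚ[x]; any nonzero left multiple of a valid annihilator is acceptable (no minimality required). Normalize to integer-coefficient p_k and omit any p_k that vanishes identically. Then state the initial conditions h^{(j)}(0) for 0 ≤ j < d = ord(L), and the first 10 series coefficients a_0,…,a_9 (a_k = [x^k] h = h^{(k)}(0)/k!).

L = (176 + 256·x + 128·x^2)·Dx + (144 + 400·x + 384·x^2 + 128·x^3)·Dx^2 + (11 + 16·x + 8·x^2)·Dx^3 + (9 + 25·x + 24·x^2 + 8·x^3)·Dx^4  (order 4).
h: a_k = 4, -1, -63/2, -1/3, 515/12, -1/5, -2033/90, -1/7, 16699/2520, -1/9, …
ICs: h(0) = 4, h′(0) = -1, h′′(0) = -63, h′′′(0) = -2.

f: a_k = 4, 0, -32, 0, 128/3, 0, -1024/45, 0, 2048/315, 0, …
g: a_k = 0, -1, 1/2, -1/3, 1/4, -1/5, 1/6, -1/7, 1/8, -1/9, …
Weyl lclm of L_f,L_g ⇒ L₀ (ord ≤ 4).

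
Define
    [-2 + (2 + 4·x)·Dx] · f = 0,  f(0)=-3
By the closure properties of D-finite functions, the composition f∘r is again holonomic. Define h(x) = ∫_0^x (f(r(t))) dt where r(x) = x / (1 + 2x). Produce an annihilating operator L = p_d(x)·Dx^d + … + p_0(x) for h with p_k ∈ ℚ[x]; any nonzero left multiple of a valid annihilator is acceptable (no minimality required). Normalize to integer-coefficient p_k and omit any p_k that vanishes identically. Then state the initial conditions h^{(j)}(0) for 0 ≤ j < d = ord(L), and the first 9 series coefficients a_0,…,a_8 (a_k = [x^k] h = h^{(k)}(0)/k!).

L = -Dx + (1 + 6·x + 8·x^2)·Dx^2  (order 2).
h: a_k = 0, -3, -3/2, 5/2, -39/8, 423/40, -399/16, 7059/112, -21615/128, …
ICs: h(0) = 0, h′(0) = -3.

f: a_k = -3, -3, 3/2, -3/2, 15/8, -21/8, 63/16, -99/16, 1287/128, …
Change of var in L_f (x↦r) gives L₀.
Integrate: L := L₀·Dx.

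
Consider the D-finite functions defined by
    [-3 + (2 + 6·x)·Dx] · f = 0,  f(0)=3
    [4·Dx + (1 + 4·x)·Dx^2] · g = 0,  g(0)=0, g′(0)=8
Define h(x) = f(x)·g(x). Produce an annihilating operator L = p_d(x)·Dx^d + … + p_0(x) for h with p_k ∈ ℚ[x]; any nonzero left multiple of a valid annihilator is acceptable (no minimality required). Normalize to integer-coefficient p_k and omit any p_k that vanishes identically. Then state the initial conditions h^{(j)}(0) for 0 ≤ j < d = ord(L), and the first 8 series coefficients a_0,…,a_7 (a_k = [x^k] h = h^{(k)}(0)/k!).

L = (3 + 36·x) + (4 + 12·x)·Dx + (4 + 40·x + 132·x^2 + 144·x^3)·Dx^2  (order 2).
h: a_k = 0, 24, -12, 29, -195/2, 28149/80, -206953/160, 21442563/4480, …
ICs: h(0) = 0, h′(0) = 24.

f: a_k = 3, 9/2, -27/8, 81/16, -1215/128, 5103/256, -45927/1024, 216513/2048, …
g: a_k = 0, 8, -16, 128/3, -128, 2048/5, -4096/3, 32768/7, …
Product ⇒ symmetric product L₀, ord ≤ 2.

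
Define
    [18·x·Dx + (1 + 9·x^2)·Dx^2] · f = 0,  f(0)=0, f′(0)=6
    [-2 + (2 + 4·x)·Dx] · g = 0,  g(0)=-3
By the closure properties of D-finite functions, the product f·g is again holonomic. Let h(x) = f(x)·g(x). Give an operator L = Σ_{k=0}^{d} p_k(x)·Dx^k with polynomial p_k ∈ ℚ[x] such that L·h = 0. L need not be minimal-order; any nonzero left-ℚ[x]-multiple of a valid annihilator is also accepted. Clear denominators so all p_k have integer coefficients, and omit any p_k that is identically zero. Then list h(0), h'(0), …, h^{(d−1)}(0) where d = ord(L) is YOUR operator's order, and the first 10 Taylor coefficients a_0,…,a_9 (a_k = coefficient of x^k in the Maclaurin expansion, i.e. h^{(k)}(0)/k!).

f: a_k = 0, 6, 0, -18, 0, 486/5, 0, -4374/7, 0, 4374, …
g: a_k = -3, -3, 3/2, -3/2, 15/8, -21/8, 63/16, -99/16, 1287/128, -2145/128, …
Product ⇒ symmetric product L₀, ord ≤ 2.
L = (3 - 18·x - 9·x^2) + (-2 + 14·x + 54·x^2 + 36·x^3)·Dx + (1 + 4·x + 13·x^2 + 36·x^3 + 36·x^4)·Dx^2  (order 2).
h: a_k = 0, -18, -18, 63, 45, -6147/20, -5607/20, 562869/280, 486891/280, -6221637/448, …
ICs: h(0) = 0, h′(0) = -18.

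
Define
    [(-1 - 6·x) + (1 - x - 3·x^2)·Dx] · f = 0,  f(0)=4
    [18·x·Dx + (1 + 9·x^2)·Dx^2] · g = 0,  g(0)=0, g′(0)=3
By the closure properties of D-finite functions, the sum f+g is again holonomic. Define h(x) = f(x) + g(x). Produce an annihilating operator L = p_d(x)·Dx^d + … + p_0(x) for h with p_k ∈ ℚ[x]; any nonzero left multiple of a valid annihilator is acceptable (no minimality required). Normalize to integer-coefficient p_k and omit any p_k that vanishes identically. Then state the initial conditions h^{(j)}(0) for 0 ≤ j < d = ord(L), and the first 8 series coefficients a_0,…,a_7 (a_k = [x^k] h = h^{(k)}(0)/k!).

L = (-72 + 288·x + 4428·x^2 + 9720·x^3 + 33534·x^4 + 13122·x^6)·Dx + (30 + 180·x + 144·x^2 + 1728·x^3 + 9153·x^4 + 23814·x^5 + 2187·x^6 + 13122·x^7)·Dx^2 + (-4 - 14·x - 114·x^2 + 36·x^3 - 459·x^4 + 1539·x^5 + 2430·x^6 + 729·x^7 + 2187·x^8)·Dx^3  (order 3).
h: a_k = 4, 7, 16, 19, 76, 1043/5, 388, 3889/7, …
ICs: h(0) = 4, h′(0) = 7, h′′(0) = 32.

f: a_k = 4, 4, 16, 28, 76, 160, 388, 868, …
g: a_k = 0, 3, 0, -9, 0, 243/5, 0, -2187/7, …
L₀ := lclm(L_f,L_g); ord L₀ ≤ 1+2.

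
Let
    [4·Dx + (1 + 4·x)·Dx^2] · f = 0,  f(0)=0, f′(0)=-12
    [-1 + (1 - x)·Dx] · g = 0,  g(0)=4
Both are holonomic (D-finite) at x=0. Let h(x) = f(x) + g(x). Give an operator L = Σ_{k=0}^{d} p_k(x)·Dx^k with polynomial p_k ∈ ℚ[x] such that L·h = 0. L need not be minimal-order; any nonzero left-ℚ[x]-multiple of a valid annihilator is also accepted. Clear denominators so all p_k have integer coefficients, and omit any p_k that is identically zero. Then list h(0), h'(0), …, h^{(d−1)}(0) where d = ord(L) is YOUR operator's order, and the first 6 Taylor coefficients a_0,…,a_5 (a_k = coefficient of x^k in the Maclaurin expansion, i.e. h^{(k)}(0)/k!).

f: a_k = 0, -12, 24, -64, 192, -3072/5, …
g: a_k = 4, 4, 4, 4, 4, 4, …
L₀ := lclm(L_f,L_g); ord L₀ ≤ 2+1.
L = (-44 - 16·x)·Dx + (13 - 56·x - 32·x^2)·Dx^2 + (3 + 11·x - 6·x^2 - 8·x^3)·Dx^3  (order 3).
h: a_k = 4, -8, 28, -60, 196, -3052/5, …
ICs: h(0) = 4, h′(0) = -8, h′′(0) = 56.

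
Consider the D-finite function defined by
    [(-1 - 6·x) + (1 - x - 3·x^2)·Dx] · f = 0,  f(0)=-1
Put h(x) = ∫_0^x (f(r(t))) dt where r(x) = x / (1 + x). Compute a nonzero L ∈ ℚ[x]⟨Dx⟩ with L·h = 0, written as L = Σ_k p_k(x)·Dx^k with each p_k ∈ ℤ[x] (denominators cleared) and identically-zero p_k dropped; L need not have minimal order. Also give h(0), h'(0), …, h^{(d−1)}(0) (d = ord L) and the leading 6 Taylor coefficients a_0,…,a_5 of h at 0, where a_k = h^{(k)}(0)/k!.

f: a_k = -1, -1, -4, -7, -19, -40, …
f∘r: x↦r, Dx↦Dx/r' in L_f ⇒ L₀.
Integrate: L := L₀·Dx.
L = (1 + 7·x)·Dx + (-1 - 2·x + 2·x^2 + 3·x^3)·Dx^2  (order 2).
h: a_k = 0, -1, -1/2, -1, 0, -9/5, …
ICs: h(0) = 0, h′(0) = -1.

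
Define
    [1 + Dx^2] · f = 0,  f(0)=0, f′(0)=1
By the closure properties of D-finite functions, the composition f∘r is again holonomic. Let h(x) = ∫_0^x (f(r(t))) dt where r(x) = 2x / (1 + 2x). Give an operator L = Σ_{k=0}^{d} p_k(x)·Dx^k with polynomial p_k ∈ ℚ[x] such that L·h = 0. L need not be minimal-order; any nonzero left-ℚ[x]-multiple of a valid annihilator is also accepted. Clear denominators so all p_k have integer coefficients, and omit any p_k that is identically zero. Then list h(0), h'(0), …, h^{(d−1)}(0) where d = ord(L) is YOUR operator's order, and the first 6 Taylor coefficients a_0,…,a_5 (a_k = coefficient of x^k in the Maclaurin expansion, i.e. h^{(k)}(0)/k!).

L = 4·Dx + (4 + 24·x + 48·x^2 + 32·x^3)·Dx^2 + (1 + 8·x + 24·x^2 + 32·x^3 + 16·x^4)·Dx^3  (order 3).
h: a_k = 0, 0, 1, -4/3, 5/3, -8/5, …
ICs: h(0) = 0, h′(0) = 0, h′′(0) = 2.

f: a_k = 0, 1, 0, -1/6, 0, 1/120, …
Substitute x→r, Dx→(1/r')Dx; clear ⇒ L₀.
Integrate: L := L₀·Dx.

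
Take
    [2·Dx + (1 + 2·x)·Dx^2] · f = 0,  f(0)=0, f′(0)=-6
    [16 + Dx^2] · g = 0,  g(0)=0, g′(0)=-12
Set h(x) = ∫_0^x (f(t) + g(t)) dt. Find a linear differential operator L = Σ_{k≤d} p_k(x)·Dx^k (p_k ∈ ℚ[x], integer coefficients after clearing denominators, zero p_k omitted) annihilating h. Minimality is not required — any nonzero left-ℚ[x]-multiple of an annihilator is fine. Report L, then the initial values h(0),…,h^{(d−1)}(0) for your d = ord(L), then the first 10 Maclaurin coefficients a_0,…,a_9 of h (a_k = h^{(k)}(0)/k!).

f: a_k = 0, -6, 6, -8, 12, -96/5, 32, -384/7, 96, -512/3, …
g: a_k = 0, -12, 0, 32, 0, -128/5, 0, 1024/105, 0, -2048/945, …
f+g: L₀ = lclm(L_f,L_g), ord ≤ 2+2.
∫: right-multiply L₀ by Dx.
L = (160 + 256·x + 256·x^2)·Dx^2 + (48 + 224·x + 384·x^2 + 256·x^3)·Dx^3 + (10 + 16·x + 16·x^2)·Dx^4 + (3 + 14·x + 24·x^2 + 16·x^3)·Dx^5  (order 5).
h: a_k = 0, 0, -9, 2, 6, 12/5, -112/15, 32/7, -592/105, 32/3, …
ICs: h(0) = 0, h′(0) = 0, h′′(0) = -18, h′′′(0) = 12, h′′′′(0) = 144.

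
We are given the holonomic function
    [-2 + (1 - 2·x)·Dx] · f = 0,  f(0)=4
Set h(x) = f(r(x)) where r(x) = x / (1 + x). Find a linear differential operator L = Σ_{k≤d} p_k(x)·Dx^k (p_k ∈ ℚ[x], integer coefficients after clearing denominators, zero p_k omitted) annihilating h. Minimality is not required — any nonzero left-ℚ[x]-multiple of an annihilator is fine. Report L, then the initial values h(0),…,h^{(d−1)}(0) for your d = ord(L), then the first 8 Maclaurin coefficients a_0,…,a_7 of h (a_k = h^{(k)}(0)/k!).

L = 2 + (-1 + x^2)·Dx  (order 1).
h: a_k = 4, 8, 8, 8, 8, 8, 8, 8, …
ICs: h(0) = 4.

f: a_k = 4, 8, 16, 32, 64, 128, 256, 512, …
Change of var in L_f (x↦r) gives L₀.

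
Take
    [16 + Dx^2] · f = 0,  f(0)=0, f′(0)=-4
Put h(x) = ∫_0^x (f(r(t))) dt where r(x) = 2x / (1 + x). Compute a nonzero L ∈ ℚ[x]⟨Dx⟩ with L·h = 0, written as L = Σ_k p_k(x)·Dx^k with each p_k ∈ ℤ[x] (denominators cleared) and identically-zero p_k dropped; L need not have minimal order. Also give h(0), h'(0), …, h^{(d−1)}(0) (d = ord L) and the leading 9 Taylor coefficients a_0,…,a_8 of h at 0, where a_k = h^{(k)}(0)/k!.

f: a_k = 0, -4, 0, 32/3, 0, -128/15, 0, 1024/315, 0, …
Change of var in L_f (x↦r) gives L₀.
Integrate: L := L₀·Dx.
L = 64·Dx + (2 + 6·x + 6·x^2 + 2·x^3)·Dx^2 + (1 + 4·x + 6·x^2 + 4·x^3 + x^4)·Dx^3  (order 3).
h: a_k = 0, 0, -4, 8/3, 58/3, -248/5, 1732/45, 520/7, -94811/315, …
ICs: h(0) = 0, h′(0) = 0, h′′(0) = -8.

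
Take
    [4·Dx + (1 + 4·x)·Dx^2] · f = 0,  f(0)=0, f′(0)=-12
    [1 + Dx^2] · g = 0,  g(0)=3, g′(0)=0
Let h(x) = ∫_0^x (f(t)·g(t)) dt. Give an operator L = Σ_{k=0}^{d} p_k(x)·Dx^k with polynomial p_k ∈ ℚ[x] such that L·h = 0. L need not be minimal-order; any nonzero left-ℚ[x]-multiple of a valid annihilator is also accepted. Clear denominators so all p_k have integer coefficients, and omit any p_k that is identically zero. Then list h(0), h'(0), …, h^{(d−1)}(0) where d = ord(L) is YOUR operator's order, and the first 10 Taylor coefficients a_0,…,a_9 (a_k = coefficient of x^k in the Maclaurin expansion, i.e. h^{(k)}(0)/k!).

L = (-147 - 144·x - 224·x^2 + 256·x^3 + 256·x^4)·Dx + (-56 - 160·x + 384·x^2 + 512·x^3)·Dx^2 + (-150 - 160·x - 192·x^2 + 512·x^3 + 512·x^4)·Dx^3 + (-56 - 160·x + 384·x^2 + 512·x^3)·Dx^4 + (-3 - 16·x + 32·x^2 + 256·x^3 + 256·x^4)·Dx^5  (order 5).
h: a_k = 0, 0, -18, 24, -87/2, 108, -5829/20, 837, -2821209/1120, 706799/90, …
ICs: h(0) = 0, h′(0) = 0, h′′(0) = -36, h′′′(0) = 144, h′′′′(0) = -1044.

f: a_k = 0, -12, 24, -64, 192, -3072/5, 2048, -49152/7, 24576, -262144/3, …
g: a_k = 3, 0, -3/2, 0, 1/8, 0, -1/240, 0, 1/13440, 0, …
f·g: L₀ = L_f ⊗_s L_g, ord ≤ 2·2.
h=∫h₀ ⇒ L = L₀·Dx.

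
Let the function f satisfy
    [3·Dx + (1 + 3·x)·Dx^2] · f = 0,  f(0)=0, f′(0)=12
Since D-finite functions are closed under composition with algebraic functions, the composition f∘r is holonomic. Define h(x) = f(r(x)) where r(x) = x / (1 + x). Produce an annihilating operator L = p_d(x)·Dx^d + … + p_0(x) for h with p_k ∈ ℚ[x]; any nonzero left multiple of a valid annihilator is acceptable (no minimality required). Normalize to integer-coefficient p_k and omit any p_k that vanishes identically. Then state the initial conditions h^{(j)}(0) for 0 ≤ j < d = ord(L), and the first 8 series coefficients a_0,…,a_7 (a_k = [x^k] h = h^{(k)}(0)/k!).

f: a_k = 0, 12, -18, 36, -81, 972/5, -486, 8748/7, …
Substitute x→r, Dx→(1/r')Dx; clear ⇒ L₀.
L = (5 + 8·x)·Dx + (1 + 5·x + 4·x^2)·Dx^2  (order 2).
h: a_k = 0, 12, -30, 84, -255, 4092/5, -2730, 65532/7, …
ICs: h(0) = 0, h′(0) = 12.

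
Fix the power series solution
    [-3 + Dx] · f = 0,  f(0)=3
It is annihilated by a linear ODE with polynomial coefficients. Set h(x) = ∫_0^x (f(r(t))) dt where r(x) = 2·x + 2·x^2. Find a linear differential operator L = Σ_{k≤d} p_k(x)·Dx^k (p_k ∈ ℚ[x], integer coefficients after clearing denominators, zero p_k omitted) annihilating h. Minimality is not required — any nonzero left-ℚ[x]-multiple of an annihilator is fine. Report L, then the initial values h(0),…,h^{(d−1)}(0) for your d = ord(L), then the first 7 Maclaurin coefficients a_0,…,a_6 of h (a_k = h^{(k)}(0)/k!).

f: a_k = 3, 9, 27/2, 27/2, 81/8, 243/40, 243/80, …
h₀=f(r): pull back L_f along r ⇒ L₀.
∫: right-multiply L₀ by Dx.
L = (-6 - 12·x)·Dx + Dx^2  (order 2).
h: a_k = 0, 3, 9, 24, 54, 108, 972/5, …
ICs: h(0) = 0, h′(0) = 3.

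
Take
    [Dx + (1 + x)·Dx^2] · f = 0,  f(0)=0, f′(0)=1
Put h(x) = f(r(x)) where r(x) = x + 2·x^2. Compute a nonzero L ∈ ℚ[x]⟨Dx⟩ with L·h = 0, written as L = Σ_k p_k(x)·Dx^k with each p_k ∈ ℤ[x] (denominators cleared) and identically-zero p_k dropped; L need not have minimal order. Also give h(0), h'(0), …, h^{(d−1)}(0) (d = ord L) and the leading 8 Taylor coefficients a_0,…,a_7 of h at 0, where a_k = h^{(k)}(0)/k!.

f: a_k = 0, 1, -1/2, 1/3, -1/4, 1/5, -1/6, 1/7, …
L₀ from L_f via x↦r, Dx↦r'^{-1}Dx.
L = (-3 + 4·x + 8·x^2)·Dx + (1 + 5·x + 6·x^2 + 8·x^3)·Dx^2  (order 2).
h: a_k = 0, 1, 3/2, -5/3, -1/4, 11/5, -3/2, -13/7, …
ICs: h(0) = 0, h′(0) = 1.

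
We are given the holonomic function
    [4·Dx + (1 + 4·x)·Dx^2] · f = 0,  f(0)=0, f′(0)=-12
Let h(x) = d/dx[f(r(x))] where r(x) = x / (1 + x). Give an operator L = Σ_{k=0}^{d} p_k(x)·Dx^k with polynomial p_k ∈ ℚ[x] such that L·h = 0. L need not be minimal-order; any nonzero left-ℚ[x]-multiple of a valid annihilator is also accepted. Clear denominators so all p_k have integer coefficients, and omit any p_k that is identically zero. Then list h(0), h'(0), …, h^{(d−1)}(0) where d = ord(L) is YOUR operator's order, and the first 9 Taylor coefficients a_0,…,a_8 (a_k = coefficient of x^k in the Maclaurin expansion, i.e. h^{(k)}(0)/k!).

L = (6 + 10·x) + (1 + 6·x + 5·x^2)·Dx  (order 1).
h: a_k = -12, 72, -372, 1872, -9372, 46872, -234372, 1171872, -5859372, …
ICs: h(0) = -12.

f: a_k = 0, -12, 24, -64, 192, -3072/5, 2048, -49152/7, 24576, …
Change of var in L_f (x↦r) gives L₀.
h₀' ⇒ L via d/dx closure of L₀.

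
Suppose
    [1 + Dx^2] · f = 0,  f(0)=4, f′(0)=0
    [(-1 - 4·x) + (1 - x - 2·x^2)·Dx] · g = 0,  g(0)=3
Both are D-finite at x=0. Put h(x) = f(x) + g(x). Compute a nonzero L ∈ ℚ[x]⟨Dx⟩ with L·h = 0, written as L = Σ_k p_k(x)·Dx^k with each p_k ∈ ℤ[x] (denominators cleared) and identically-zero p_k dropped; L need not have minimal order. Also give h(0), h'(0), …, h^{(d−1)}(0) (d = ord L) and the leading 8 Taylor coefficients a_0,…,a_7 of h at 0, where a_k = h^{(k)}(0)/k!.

f: a_k = 4, 0, -2, 0, 1/6, 0, -1/180, 0, …
g: a_k = 3, 3, 9, 15, 33, 63, 129, 255, …
f+g: L₀ = lclm(L_f,L_g), ord ≤ 2+1.
L = (-31 - 146·x - 133·x^2 - 184·x^3 - 20·x^4 - 16·x^5) + (7 + 3·x - 3·x^2 - 37·x^3 - 42·x^4 - 12·x^5 - 8·x^6)·Dx + (-31 - 146·x - 133·x^2 - 184·x^3 - 20·x^4 - 16·x^5)·Dx^2 + (7 + 3·x - 3·x^2 - 37·x^3 - 42·x^4 - 12·x^5 - 8·x^6)·Dx^3  (order 3).
h: a_k = 7, 3, 7, 15, 199/6, 63, 23219/180, 255, …
ICs: h(0) = 7, h′(0) = 3, h′′(0) = 14.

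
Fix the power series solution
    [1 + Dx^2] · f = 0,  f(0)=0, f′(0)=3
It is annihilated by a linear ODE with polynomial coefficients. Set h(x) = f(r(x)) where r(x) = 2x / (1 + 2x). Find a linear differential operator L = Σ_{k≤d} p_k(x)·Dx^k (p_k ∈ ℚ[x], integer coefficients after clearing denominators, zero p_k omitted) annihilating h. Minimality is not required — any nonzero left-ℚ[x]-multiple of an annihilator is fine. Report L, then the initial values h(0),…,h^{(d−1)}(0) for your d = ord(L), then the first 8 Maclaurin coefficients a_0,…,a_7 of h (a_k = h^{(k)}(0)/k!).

L = 4 + (4 + 24·x + 48·x^2 + 32·x^3)·Dx + (1 + 8·x + 24·x^2 + 32·x^3 + 16·x^4)·Dx^2  (order 2).
h: a_k = 0, 6, -12, 20, -24, 4/5, 120, -55448/105, …
ICs: h(0) = 0, h′(0) = 6.

f: a_k = 0, 3, 0, -1/2, 0, 1/40, 0, -1/1680, …
f∘r: x↦r, Dx↦Dx/r' in L_f ⇒ L₀.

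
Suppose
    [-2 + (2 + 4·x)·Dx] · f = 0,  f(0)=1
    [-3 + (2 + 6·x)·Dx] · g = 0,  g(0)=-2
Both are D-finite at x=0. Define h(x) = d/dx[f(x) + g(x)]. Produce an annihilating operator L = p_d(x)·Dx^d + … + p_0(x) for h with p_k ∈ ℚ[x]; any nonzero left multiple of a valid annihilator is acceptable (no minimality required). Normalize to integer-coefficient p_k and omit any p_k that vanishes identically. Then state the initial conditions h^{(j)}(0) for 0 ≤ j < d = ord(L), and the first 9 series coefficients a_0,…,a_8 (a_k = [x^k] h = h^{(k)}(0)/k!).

f: a_k = 1, 1, -1/2, 1/2, -5/8, 7/8, -21/16, 33/16, -429/128, …
g: a_k = -2, -3, 9/4, -27/8, 405/64, -1701/128, 15309/512, -72171/1024, 2814669/16384, …
Weyl lclm of L_f,L_g ⇒ L₀ (ord ≤ 2).
Derive L from L₀ (diff closure).
L = -9 + (-15 - 36·x)·Dx + (-2 - 10·x - 12·x^2)·Dx^2  (order 2).
h: a_k = -2, 7/2, -69/8, 365/16, -7945/128, 43911/256, -490413/1024, 2759757/2048, -125012745/32768, …
ICs: h(0) = -2, h′(0) = 7/2.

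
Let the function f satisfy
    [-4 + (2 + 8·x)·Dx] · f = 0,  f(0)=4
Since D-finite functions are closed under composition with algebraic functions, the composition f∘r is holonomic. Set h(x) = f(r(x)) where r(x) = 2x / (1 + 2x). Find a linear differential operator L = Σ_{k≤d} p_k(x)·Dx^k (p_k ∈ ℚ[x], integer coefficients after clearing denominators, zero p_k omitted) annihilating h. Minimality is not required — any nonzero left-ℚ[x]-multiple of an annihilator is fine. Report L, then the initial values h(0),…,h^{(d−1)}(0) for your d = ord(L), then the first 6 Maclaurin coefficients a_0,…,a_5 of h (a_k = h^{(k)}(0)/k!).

L = -4 + (1 + 12·x + 20·x^2)·Dx  (order 1).
h: a_k = 4, 16, -64, 320, -1920, 13056, …
ICs: h(0) = 4.

f: a_k = 4, 8, -8, 16, -40, 112, …
Change of var in L_f (x↦r) gives L₀.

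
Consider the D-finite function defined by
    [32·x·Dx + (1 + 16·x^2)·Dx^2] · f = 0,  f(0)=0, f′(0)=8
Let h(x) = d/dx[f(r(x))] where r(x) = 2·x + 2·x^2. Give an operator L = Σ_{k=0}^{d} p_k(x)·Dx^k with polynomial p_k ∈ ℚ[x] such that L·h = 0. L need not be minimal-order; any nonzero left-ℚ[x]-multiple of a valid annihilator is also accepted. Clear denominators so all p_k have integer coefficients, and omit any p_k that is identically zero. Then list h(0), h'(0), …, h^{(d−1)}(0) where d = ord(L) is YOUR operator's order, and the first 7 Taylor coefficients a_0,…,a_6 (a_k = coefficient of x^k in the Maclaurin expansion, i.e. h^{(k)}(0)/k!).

f: a_k = 0, 8, 0, -128/3, 0, 2048/5, 0, …
Substitute x→r, Dx→(1/r')Dx; clear ⇒ L₀.
Derive L from L₀ (diff closure).
L = (-2 + 128·x + 512·x^2 + 768·x^3 + 384·x^4) + (1 + 2·x + 64·x^2 + 256·x^3 + 320·x^4 + 128·x^5)·Dx  (order 1).
h: a_k = 16, 32, -1024, -4096, 60416, 391168, -3276800, …
ICs: h(0) = 16.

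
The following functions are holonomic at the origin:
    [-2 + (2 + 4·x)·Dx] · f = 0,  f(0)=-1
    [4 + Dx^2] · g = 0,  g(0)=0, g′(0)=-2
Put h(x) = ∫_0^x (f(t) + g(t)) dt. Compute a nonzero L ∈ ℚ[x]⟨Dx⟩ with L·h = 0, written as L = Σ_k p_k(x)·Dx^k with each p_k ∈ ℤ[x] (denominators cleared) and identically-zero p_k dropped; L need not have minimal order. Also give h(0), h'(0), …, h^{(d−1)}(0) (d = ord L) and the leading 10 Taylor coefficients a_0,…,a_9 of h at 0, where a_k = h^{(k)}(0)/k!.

L = (-28 - 64·x - 64·x^2)·Dx + (12 + 88·x + 192·x^2 + 128·x^3)·Dx^2 + (-7 - 16·x - 16·x^2)·Dx^3 + (3 + 22·x + 48·x^2 + 32·x^3)·Dx^4  (order 4).
h: a_k = 0, -1, -3/2, 1/6, 5/24, 1/8, -137/720, 3/16, -10267/40320, 143/384, …
ICs: h(0) = 0, h′(0) = -1, h′′(0) = -3, h′′′(0) = 1.

f: a_k = -1, -1, 1/2, -1/2, 5/8, -7/8, 21/16, -33/16, 429/128, -715/128, …
g: a_k = 0, -2, 0, 4/3, 0, -4/15, 0, 8/315, 0, -4/2835, …
f+g: L₀ = lclm(L_f,L_g), ord ≤ 1+2.
h=∫₀ˣh₀: take L = L₀·Dx.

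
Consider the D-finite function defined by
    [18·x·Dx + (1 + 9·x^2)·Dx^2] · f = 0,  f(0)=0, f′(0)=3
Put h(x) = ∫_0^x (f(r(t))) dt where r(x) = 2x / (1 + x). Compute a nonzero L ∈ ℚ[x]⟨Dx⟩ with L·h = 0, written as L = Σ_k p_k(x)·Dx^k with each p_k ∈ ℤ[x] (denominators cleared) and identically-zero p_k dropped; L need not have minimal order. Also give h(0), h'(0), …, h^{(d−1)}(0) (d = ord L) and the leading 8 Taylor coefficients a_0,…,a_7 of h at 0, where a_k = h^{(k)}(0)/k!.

L = (2 + 74·x)·Dx^2 + (1 + 2·x + 37·x^2)·Dx^3  (order 3).
h: a_k = 0, 0, 3, -2, -33/2, 42, 941/5, -7062/7, …
ICs: h(0) = 0, h′(0) = 0, h′′(0) = 6.

f: a_k = 0, 3, 0, -9, 0, 243/5, 0, -2187/7, …
L₀ from L_f via x↦r, Dx↦r'^{-1}Dx.
h=∫₀ˣh₀: take L = L₀·Dx.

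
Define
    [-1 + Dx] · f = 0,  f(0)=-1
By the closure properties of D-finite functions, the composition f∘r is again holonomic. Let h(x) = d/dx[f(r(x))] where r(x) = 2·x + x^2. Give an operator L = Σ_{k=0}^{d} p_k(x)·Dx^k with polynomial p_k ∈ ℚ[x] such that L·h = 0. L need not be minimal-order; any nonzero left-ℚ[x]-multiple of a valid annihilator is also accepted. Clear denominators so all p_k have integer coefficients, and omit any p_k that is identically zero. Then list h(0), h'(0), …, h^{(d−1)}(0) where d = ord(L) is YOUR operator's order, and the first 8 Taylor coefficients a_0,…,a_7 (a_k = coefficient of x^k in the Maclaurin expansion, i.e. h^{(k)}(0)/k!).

f: a_k = -1, -1, -1/2, -1/6, -1/24, -1/120, -1/720, -1/5040, …
f∘r: x↦r, Dx↦Dx/r' in L_f ⇒ L₀.
Differentiate: ansatz ord ≤ ord L₀ ⇒ L.
L = (3 + 4·x + 2·x^2) + (-1 - x)·Dx  (order 1).
h: a_k = -2, -6, -10, -38/3, -13, -173/15, -407/45, -45/7, …
ICs: h(0) = -2.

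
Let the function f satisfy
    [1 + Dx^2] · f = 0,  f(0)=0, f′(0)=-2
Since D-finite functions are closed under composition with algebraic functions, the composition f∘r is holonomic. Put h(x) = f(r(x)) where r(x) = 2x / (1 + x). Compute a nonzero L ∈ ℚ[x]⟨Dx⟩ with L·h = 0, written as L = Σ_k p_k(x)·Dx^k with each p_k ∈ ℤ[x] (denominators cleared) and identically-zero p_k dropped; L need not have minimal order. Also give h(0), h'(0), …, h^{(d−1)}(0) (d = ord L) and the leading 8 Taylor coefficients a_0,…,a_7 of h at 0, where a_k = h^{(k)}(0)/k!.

L = 4 + (2 + 6·x + 6·x^2 + 2·x^3)·Dx + (1 + 4·x + 6·x^2 + 4·x^3 + x^4)·Dx^2  (order 2).
h: a_k = 0, -4, 4, -4/3, -4, 172/15, -20, 8836/315, …
ICs: h(0) = 0, h′(0) = -4.

f: a_k = 0, -2, 0, 1/3, 0, -1/60, 0, 1/2520, …
h₀=f(r): pull back L_f along r ⇒ L₀.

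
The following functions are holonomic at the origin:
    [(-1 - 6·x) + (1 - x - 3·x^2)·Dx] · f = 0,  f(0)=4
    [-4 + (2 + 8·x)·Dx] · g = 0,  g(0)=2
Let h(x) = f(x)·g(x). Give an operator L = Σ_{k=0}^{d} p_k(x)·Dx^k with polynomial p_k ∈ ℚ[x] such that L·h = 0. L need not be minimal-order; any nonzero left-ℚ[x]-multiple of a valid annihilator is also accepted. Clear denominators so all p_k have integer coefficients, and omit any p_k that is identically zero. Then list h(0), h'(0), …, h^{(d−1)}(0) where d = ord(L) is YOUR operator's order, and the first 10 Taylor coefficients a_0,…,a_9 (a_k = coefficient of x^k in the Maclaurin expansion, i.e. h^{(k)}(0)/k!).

f: a_k = 4, 4, 16, 28, 76, 160, 388, 868, 2032, 4636, …
g: a_k = 2, 4, -4, 8, -20, 56, -168, 528, -1716, 5720, …
f·g: L₀ = L_f ⊗_s L_g, ord ≤ 1·1.
L = (3 + 8·x + 18·x^2) + (-1 - 3·x + 7·x^2 + 12·x^3)·Dx  (order 1).
h: a_k = 8, 24, 32, 136, 152, 784, 568, 5032, -128, 37848, …
ICs: h(0) = 8.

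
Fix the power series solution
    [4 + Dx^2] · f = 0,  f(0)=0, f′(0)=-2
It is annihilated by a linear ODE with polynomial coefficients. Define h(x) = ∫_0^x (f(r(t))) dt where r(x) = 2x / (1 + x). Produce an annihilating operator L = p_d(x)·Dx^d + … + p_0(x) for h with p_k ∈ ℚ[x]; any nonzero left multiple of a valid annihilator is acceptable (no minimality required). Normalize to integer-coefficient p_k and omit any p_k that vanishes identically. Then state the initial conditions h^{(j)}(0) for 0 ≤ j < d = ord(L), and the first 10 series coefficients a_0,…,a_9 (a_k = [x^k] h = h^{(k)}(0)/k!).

f: a_k = 0, -2, 0, 4/3, 0, -4/15, 0, 8/315, 0, -4/2835, …
L₀ from L_f via x↦r, Dx↦r'^{-1}Dx.
∫: right-multiply L₀ by Dx.
L = 16·Dx + (2 + 6·x + 6·x^2 + 2·x^3)·Dx^2 + (1 + 4·x + 6·x^2 + 4·x^3 + x^4)·Dx^3  (order 3).
h: a_k = 0, 0, -2, 4/3, 5/3, -28/5, 386/45, -60/7, 2461/630, 2516/405, …
ICs: h(0) = 0, h′(0) = 0, h′′(0) = -4.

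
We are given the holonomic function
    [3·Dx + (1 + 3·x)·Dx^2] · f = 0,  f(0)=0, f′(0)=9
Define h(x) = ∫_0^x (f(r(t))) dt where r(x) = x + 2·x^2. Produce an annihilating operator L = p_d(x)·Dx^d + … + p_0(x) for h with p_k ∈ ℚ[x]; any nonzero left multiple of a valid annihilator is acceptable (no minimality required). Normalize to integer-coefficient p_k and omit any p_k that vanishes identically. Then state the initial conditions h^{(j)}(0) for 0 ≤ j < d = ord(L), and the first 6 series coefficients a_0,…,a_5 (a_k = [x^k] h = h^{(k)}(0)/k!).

f: a_k = 0, 9, -27/2, 27, -243/4, 729/5, …
f∘r: x↦r, Dx↦Dx/r' in L_f ⇒ L₀.
Integrate: L := L₀·Dx.
L = (-1 + 12·x + 24·x^2)·Dx^2 + (1 + 7·x + 18·x^2 + 24·x^3)·Dx^3  (order 3).
h: a_k = 0, 0, 9/2, 3/2, -27/4, 189/20, …
ICs: h(0) = 0, h′(0) = 0, h′′(0) = 9.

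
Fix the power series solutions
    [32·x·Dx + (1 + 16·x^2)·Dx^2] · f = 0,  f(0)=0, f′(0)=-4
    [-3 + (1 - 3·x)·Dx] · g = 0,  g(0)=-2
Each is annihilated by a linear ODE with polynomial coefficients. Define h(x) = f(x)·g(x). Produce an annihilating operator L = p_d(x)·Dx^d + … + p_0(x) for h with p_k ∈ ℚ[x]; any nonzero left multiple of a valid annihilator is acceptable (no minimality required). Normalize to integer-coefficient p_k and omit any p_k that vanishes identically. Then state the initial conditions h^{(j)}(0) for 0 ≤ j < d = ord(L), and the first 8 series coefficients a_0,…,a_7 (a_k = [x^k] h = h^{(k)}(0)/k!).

L = 96·x + (6 - 32·x + 192·x^2)·Dx + (-1 + 3·x - 16·x^2 + 48·x^3)·Dx^2  (order 2).
h: a_k = 0, 8, 24, 88/3, 88, 3368/5, 10104/5, 48344/35, …
ICs: h(0) = 0, h′(0) = 8.

f: a_k = 0, -4, 0, 64/3, 0, -1024/5, 0, 16384/7, …
g: a_k = -2, -6, -18, -54, -162, -486, -1458, -4374, …
f·g: L₀ = L_f ⊗_s L_g, ord ≤ 2·1.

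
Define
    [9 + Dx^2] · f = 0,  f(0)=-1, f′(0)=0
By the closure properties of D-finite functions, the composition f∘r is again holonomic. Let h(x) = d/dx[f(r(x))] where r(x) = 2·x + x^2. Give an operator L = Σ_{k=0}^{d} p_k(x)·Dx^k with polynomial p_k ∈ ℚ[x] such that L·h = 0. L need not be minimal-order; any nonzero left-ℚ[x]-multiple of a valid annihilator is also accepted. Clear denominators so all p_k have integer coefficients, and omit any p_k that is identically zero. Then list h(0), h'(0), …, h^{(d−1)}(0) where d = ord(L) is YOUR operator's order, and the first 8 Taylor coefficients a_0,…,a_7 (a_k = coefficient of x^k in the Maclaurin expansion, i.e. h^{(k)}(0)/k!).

L = (39 + 144·x + 216·x^2 + 144·x^3 + 36·x^4) + (-3 - 3·x)·Dx + (1 + 2·x + x^2)·Dx^2  (order 2).
h: a_k = 0, 36, 54, -198, -540, -486/5, 5859/5, 55431/35, …
ICs: h(0) = 0, h′(0) = 36.

f: a_k = -1, 0, 9/2, 0, -27/8, 0, 81/80, 0, …
f∘r: x↦r, Dx↦Dx/r' in L_f ⇒ L₀.
Derive L from L₀ (diff closure).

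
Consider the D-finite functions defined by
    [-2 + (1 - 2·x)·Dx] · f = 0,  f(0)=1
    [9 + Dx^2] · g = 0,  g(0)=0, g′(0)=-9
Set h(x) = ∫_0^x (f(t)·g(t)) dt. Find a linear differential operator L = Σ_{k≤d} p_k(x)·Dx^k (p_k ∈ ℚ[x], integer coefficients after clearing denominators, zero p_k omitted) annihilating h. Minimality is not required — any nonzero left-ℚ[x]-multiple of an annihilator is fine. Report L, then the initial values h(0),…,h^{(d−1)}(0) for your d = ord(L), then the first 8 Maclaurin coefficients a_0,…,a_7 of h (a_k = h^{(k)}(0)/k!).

f: a_k = 1, 2, 4, 8, 16, 32, 64, 128, …
g: a_k = 0, -9, 0, 27/2, 0, -243/40, 0, 729/560, …
h₀=f·g: eliminate ⇒ L₀, order ≤ 1·2.
h=∫h₀ ⇒ L = L₀·Dx.
L = (-9 + 18·x)·Dx + 4·Dx^2 + (-1 + 2·x)·Dx^3  (order 3).
h: a_k = 0, 0, -9/2, -6, -45/8, -9, -1281/80, -549/20, …
ICs: h(0) = 0, h′(0) = 0, h′′(0) = -9.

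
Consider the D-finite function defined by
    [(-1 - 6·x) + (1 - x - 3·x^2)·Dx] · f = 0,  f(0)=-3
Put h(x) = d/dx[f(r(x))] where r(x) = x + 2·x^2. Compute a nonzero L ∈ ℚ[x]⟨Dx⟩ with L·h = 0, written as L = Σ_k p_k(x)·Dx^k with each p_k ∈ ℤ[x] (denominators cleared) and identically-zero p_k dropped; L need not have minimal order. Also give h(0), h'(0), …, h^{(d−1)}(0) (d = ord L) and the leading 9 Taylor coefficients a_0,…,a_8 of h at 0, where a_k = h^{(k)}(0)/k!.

L = (12 + 102·x + 366·x^2 + 1008·x^3 + 2808·x^4 + 4320·x^5 + 2880·x^6) + (-1 - 9·x - 21·x^2 + 50·x^3 + 360·x^4 + 792·x^5 + 1008·x^6 + 576·x^7)·Dx  (order 1).
h: a_k = -3, -36, -207, -924, -4140, -18162, -75369, -308880, -1248345, …
ICs: h(0) = -3.

f: a_k = -3, -3, -12, -21, -57, -120, -291, -651, -1524, …
h₀=f(r): pull back L_f along r ⇒ L₀.
h₀' ⇒ L via d/dx closure of L₀.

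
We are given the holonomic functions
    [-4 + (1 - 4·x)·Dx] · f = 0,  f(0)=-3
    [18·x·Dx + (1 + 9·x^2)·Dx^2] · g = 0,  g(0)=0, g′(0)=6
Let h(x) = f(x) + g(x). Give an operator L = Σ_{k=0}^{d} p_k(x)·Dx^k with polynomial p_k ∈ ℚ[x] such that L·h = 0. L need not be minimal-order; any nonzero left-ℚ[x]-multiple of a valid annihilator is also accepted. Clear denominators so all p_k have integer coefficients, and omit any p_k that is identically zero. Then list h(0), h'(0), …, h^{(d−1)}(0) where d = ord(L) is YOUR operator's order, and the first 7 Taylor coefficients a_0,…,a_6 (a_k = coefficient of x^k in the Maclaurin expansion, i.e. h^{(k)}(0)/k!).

L = (-72 + 1152·x + 1944·x^2)·Dx + (57 - 72·x + 765·x^2 + 1944·x^3)·Dx^2 + (-4 + 7·x + 63·x^3 + 324·x^4)·Dx^3  (order 3).
h: a_k = -3, -6, -48, -210, -768, -14874/5, -12288, …
ICs: h(0) = -3, h′(0) = -6, h′′(0) = -96.

f: a_k = -3, -12, -48, -192, -768, -3072, -12288, …
g: a_k = 0, 6, 0, -18, 0, 486/5, 0, …
f+g: L₀ = lclm(L_f,L_g), ord ≤ 1+2.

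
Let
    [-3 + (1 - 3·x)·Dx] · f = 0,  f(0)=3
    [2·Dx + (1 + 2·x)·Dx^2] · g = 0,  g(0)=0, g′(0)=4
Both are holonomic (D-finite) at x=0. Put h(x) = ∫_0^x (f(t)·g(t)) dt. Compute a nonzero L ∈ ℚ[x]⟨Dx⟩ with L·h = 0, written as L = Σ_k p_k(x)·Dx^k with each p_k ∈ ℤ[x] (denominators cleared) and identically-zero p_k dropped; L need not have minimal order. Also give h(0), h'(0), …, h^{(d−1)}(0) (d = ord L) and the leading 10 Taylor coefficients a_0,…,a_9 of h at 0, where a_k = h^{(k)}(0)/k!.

L = 6·Dx + (4 + 18·x)·Dx^2 + (-1 + x + 6·x^2)·Dx^3  (order 3).
h: a_k = 0, 0, 6, 8, 22, 48, 632/5, 11056/35, 29502/35, 233776/105, …
ICs: h(0) = 0, h′(0) = 0, h′′(0) = 12.

f: a_k = 3, 9, 27, 81, 243, 729, 2187, 6561, 19683, 59049, …
g: a_k = 0, 4, -4, 16/3, -8, 64/5, -64/3, 256/7, -64, 1024/9, …
h₀=f·g: eliminate ⇒ L₀, order ≤ 1·2.
Integrate: L := L₀·Dx.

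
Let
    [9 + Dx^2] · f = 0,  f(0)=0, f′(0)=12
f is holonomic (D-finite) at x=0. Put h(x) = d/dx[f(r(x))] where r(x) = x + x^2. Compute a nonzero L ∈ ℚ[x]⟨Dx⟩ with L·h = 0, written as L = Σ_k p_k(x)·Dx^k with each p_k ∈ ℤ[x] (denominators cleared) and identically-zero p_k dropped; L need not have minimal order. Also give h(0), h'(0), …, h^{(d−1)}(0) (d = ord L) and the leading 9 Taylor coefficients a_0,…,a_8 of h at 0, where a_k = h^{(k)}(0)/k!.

f: a_k = 0, 12, 0, -18, 0, 81/10, 0, -243/140, 0, …
Change of var in L_f (x↦r) gives L₀.
Derive L from L₀ (diff closure).
L = (21 + 72·x + 216·x^2 + 288·x^3 + 144·x^4) + (-6 - 12·x)·Dx + (1 + 4·x + 4·x^2)·Dx^2  (order 2).
h: a_k = 12, 24, -54, -216, -459/2, 135, 11097/20, 2754/5, 43011/1120, …
ICs: h(0) = 12, h′(0) = 24.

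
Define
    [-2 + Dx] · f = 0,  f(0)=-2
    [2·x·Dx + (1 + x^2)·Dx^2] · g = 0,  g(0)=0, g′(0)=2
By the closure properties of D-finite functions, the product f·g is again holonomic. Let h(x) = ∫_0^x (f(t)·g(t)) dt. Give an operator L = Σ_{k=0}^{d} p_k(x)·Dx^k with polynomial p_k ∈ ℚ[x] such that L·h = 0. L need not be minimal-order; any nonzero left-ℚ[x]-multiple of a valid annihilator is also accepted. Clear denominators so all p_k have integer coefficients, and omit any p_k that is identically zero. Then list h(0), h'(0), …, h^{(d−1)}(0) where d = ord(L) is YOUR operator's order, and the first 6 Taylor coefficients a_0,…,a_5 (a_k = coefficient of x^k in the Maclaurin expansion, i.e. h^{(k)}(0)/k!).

L = (4 - 4·x + 4·x^2)·Dx + (-4 + 2·x - 4·x^2)·Dx^2 + (1 + x^2)·Dx^3  (order 3).
h: a_k = 0, 0, -2, -8/3, -5/3, -8/15, …
ICs: h(0) = 0, h′(0) = 0, h′′(0) = -4.

f: a_k = -2, -4, -4, -8/3, -4/3, -8/15, …
g: a_k = 0, 2, 0, -2/3, 0, 2/5, …
L₀ := L_f ⊗_s L_g (sym. prod.), ord ≤ 2.
Integrate: L := L₀·Dx.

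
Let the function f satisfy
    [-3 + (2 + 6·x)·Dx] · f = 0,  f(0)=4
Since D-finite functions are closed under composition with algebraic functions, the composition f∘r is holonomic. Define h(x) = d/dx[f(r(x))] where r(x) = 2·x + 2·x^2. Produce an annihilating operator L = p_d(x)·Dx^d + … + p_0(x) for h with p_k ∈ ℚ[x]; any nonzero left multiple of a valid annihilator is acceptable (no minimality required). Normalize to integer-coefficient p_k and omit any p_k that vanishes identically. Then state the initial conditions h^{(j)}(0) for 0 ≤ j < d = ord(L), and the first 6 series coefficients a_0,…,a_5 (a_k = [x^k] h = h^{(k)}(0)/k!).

L = -1 + (-1 - 8·x - 18·x^2 - 12·x^3)·Dx  (order 1).
h: a_k = 12, -12, 54, -234, 2025/2, -8829/2, …
ICs: h(0) = 12.

f: a_k = 4, 6, -9/2, 27/4, -405/32, 1701/64, …
L₀ from L_f via x↦r, Dx↦r'^{-1}Dx.
Differentiate: ansatz ord ≤ ord L₀ ⇒ L.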